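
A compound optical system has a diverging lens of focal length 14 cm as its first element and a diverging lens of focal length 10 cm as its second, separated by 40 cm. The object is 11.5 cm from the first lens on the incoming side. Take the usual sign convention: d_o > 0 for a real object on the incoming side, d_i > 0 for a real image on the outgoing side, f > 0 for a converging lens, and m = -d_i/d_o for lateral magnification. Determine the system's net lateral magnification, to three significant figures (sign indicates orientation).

0.0975

First lens: d_i1 = 1/(1/(-14) - 1/11.5) = -6.314 cm.
m_1 = -(-6.314)/11.5 = 0.5490.
With d_i1 < 0 the first image is virtual and lies on the object side; the object distance for lens 2 is d_o2 = 40 - (-6.314) = 46.314 cm.
Second lens: d_i2 = 1/(1/(-10) - 1/(46.314)) = -8.224 cm.
m_2 = -(-8.224)/(46.314) = 0.1776.
Total m = m_1 x m_2 = (0.5490)(0.1776) = 0.0975.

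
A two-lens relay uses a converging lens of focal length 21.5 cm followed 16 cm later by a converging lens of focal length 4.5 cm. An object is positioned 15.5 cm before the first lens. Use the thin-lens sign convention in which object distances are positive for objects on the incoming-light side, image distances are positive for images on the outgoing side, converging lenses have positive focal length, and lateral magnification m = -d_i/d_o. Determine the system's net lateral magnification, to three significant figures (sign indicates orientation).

-0.241

Lens 1: 1/d_i1 = 1/f_1 - 1/d_o1 = 1/21.5 - 1/15.5 = -0.01800 cm^-1, so d_i1 = -55.542 cm.
m_1 = -(-55.542)/15.5 = 3.5833.
With d_i1 < 0 the first image is virtual and lies on the object side; the object distance for lens 2 is d_o2 = 16 - (-55.542) = 71.542 cm.
Lens 2: 1/d_i2 = 1/f_2 - 1/d_o2 = 1/4.5 - 1/(71.542) = 0.20824 cm^-1, so d_i2 = 4.802 cm.
m_2 = -(4.802)/(71.542) = -0.0671.
The system's lateral magnification is m_1 m_2 = (3.5833)(-0.0671) = -0.2405.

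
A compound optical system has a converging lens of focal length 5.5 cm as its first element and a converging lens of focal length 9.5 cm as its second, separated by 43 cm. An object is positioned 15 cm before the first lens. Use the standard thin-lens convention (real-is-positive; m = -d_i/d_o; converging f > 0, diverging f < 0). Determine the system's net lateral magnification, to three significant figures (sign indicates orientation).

Applying the thin-lens equation to the first lens, 1/5.5 = 1/15 + 1/d_i1, which gives d_i1 = 8.684 cm.
Its lateral magnification is m_1 = -d_i1/d_o1 = -(8.684)/15 = -0.5789.
Object distance for lens 2: d_o2 = 43 - 8.684 = 34.316 cm.
Applying the thin-lens equation again with f_2 = 9.5 cm and d_o2 = 34.316 cm gives d_i2 = 13.137 cm.
m_2 = -(13.137)/(34.316) = -0.3828.
Total m = m_1 x m_2 = (-0.5789)(-0.3828) = 0.2216.

0.222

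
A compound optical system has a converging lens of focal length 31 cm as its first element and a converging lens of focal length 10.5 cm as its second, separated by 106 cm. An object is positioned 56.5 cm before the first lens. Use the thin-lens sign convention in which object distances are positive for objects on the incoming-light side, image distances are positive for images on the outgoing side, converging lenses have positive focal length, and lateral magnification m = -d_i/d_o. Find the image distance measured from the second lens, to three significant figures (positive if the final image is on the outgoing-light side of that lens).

14.6 cm

Lens 1: 1/d_i1 = 1/f_1 - 1/d_o1 = 1/31 - 1/56.5 = 0.01456 cm^-1, so d_i1 = 68.686 cm.
Object distance for lens 2: d_o2 = 106 - 68.686 = 37.314 cm.
Lens 2: 1/d_i2 = 1/f_2 - 1/d_o2 = 1/10.5 - 1/(37.314) = 0.06844 cm^-1, so d_i2 = 14.612 cm.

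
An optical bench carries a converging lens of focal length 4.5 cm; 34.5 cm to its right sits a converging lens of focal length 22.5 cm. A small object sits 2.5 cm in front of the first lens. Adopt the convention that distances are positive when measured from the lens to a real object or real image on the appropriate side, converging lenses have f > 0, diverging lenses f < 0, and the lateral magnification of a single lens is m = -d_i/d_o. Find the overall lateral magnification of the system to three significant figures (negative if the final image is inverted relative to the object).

Lens 1: 1/d_i1 = 1/f_1 - 1/d_o1 = 1/4.5 - 1/2.5 = -0.17778 cm^-1, so d_i1 = -5.625 cm.
m_1 = -(-5.625)/2.5 = 2.2500.
The intermediate image is virtual, 5.625 cm to the left of lens 1, so d_o2 = L - d_i1 = 34.5 - (-5.625) = 40.125 cm.
Lens 2: 1/d_i2 = 1/f_2 - 1/d_o2 = 1/22.5 - 1/(40.125) = 0.01952 cm^-1, so d_i2 = 51.223 cm.
m_2 = -(51.223)/(40.125) = -1.2766.
The system's lateral magnification is m_1 m_2 = (2.2500)(-1.2766) = -2.8723.

-2.87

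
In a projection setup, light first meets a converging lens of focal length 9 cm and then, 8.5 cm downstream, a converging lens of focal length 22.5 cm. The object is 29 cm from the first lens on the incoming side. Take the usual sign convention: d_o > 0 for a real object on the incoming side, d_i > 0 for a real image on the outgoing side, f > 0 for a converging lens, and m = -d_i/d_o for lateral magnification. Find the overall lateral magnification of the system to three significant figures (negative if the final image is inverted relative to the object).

-0.374

Applying the thin-lens equation to the first lens, 1/9 = 1/29 + 1/d_i1, which gives d_i1 = 13.050 cm.
Its lateral magnification is m_1 = -d_i1/d_o1 = -(13.050)/29 = -0.4500.
This image would form 13.050 cm past lens 1, i.e. 4.550 cm beyond lens 2, so it is a virtual object for lens 2: d_o2 = 8.5 - 13.050 = -4.550 cm.
Applying the thin-lens equation again with f_2 = 22.5 cm and d_o2 = -4.550 cm gives d_i2 = 3.785 cm.
m_2 = -(3.785)/(-4.550) = 0.8318.
Total m = m_1 x m_2 = (-0.4500)(0.8318) = -0.3743.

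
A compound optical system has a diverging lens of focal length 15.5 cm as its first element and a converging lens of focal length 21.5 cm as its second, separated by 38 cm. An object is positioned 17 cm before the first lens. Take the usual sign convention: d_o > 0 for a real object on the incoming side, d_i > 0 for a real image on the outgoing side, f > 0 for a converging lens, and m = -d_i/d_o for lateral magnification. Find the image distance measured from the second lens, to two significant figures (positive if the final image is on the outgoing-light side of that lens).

40 cm

Lens 1: 1/d_i1 = 1/f_1 - 1/d_o1 = 1/(-15.5) - 1/17 = -0.12334 cm^-1, so d_i1 = -8.108 cm.
The intermediate image is virtual, 8.108 cm to the left of lens 1, so d_o2 = L - d_i1 = 38 - (-8.108) = 46.108 cm.
Lens 2: 1/d_i2 = 1/f_2 - 1/d_o2 = 1/21.5 - 1/(46.108) = 0.02482 cm^-1, so d_i2 = 40.285 cm.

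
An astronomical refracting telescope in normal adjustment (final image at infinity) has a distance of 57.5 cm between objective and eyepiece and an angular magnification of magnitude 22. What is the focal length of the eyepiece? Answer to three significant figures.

2.50 cm

In normal adjustment the tube length equals f_obj + f_eye and |M| = f_obj/f_eye.
So f_obj = 22 f_eye and 22 f_eye + f_eye = 57.5 cm, giving f_eye = 57.5/23 = 2.500 cm and f_obj = 55.000 cm.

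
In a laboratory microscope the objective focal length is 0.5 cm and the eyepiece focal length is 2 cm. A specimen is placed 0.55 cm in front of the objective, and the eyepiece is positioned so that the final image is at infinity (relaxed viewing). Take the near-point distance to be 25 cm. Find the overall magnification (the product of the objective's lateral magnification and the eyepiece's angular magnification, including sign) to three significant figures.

-125

Objective: 1/d_i = 1/f_obj - 1/d_o = 1/0.5 - 1/0.55 = 0.18182 cm^-1, so d_i = 5.500 cm.
m_obj = -d_i/d_o = -5.500/0.55 = -10.000.
Eyepiece angular magnification (image at infinity): M_eye = D/f_e = 25/2 = 12.500.
Overall M = m_obj x M_eye = (-10.000)(12.500) = -125.00.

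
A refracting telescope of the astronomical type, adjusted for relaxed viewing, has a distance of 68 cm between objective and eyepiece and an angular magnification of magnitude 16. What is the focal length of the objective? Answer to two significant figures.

64 cm

In normal adjustment the tube length equals f_obj + f_eye and |M| = f_obj/f_eye.
So f_obj = 16 f_eye and 16 f_eye + f_eye = 68 cm, giving f_eye = 68/17 = 4.000 cm and f_obj = 64.000 cm.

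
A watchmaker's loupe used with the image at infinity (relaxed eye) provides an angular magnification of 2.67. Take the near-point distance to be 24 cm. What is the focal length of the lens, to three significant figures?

8.99 cm

For the image at infinity, M = D/f.
f = D/M = 24/2.67 = 8.989 cm.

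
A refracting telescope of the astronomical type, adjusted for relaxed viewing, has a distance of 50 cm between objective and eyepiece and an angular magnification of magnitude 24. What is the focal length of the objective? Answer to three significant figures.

48.0 cm

In normal adjustment the tube length equals f_obj + f_eye and |M| = f_obj/f_eye.
So f_obj = 24 f_eye and 24 f_eye + f_eye = 50 cm, giving f_eye = 50/25 = 2.000 cm and f_obj = 48.000 cm.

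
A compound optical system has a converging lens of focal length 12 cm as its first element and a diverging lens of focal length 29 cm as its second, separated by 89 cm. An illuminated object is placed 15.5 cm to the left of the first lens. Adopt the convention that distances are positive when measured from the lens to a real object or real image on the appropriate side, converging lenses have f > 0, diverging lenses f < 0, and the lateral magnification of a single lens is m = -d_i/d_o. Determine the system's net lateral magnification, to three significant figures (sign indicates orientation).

-1.53

First lens: d_i1 = 1/(1/12 - 1/15.5) = 53.143 cm.
m_1 = -(53.143)/15.5 = -3.4286.
That image sits 35.857 cm in front of the second lens, so d_o2 = 35.857 cm.
Second lens: d_i2 = 1/(1/(-29) - 1/(35.857)) = -16.033 cm.
m_2 = -(-16.033)/(35.857) = 0.4471.
The system's lateral magnification is m_1 m_2 = (-3.4286)(0.4471) = -1.5330.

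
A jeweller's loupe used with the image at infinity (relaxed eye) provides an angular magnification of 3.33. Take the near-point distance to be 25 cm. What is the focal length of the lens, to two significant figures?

For the image at infinity, M = D/f.
f = D/M = 25/3.33 = 7.508 cm.

7.5 cm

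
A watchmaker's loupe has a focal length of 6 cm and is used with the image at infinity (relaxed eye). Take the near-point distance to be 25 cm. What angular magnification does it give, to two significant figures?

4.2

M = D/f = 25/6 = 4.167.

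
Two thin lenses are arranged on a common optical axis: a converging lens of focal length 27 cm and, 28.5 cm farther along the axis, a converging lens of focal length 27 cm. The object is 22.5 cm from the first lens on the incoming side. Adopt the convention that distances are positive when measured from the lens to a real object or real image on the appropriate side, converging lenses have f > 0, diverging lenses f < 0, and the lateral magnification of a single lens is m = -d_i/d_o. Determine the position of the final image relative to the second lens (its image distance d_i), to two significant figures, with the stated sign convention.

32 cm

First lens: d_i1 = 1/(1/27 - 1/22.5) = -135.000 cm.
The intermediate image is virtual, 135.000 cm to the left of lens 1, so d_o2 = L - d_i1 = 28.5 - (-135.000) = 163.500 cm.
Second lens: d_i2 = 1/(1/27 - 1/(163.500)) = 32.341 cm.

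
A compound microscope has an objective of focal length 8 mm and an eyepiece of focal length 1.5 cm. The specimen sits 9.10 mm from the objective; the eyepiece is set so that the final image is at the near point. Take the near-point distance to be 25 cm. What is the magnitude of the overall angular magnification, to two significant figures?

Convert to cm: f_obj = 8 mm = 0.8 cm; d_o = 9.10 mm = 0.91 cm.
Objective: 1/d_i = 1/f_obj - 1/d_o = 1/0.8 - 1/0.91 = 0.15110 cm^-1, so d_i = 6.618 cm.
m_obj = -d_i/d_o = -6.618/0.91 = -7.273.
Eyepiece angular magnification (image at near point): M_eye = 1 + D/f_e = 1 + 25/1.5 = 17.667.
Overall M = m_obj x M_eye = (-7.273)(17.667) = -128.48.
|M| = 128.48.

130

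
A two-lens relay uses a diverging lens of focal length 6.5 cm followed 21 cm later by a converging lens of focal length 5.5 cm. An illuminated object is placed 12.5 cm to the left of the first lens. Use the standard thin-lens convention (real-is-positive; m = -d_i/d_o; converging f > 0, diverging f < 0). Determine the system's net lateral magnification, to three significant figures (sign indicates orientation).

-0.0951

Applying the thin-lens equation to the first lens, 1/(-6.5) = 1/12.5 + 1/d_i1, which gives d_i1 = -4.276 cm.
Its lateral magnification is m_1 = -d_i1/d_o1 = -(-4.276)/12.5 = 0.3421.
With d_i1 < 0 the first image is virtual and lies on the object side; the object distance for lens 2 is d_o2 = 21 - (-4.276) = 25.276 cm.
Applying the thin-lens equation again with f_2 = 5.5 cm and d_o2 = 25.276 cm gives d_i2 = 7.030 cm.
m_2 = -(7.030)/(25.276) = -0.2781.
Total m = m_1 x m_2 = (0.3421)(-0.2781) = -0.0951.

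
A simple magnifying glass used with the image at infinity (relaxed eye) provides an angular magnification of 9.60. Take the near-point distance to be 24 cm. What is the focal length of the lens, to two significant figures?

2.5 cm

For the image at infinity, M = D/f.
f = D/M = 24/9.6 = 2.500 cm.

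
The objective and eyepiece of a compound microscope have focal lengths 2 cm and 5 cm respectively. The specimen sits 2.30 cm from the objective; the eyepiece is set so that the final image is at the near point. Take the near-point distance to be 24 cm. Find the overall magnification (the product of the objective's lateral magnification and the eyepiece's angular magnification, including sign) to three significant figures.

-38.7

Objective: 1/d_i = 1/f_obj - 1/d_o = 1/2 - 1/2.30 = 0.06522 cm^-1, so d_i = 15.333 cm.
m_obj = -d_i/d_o = -15.333/2.30 = -6.667.
Eyepiece angular magnification (image at near point): M_eye = 1 + D/f_e = 1 + 24/5 = 5.800.
Overall M = m_obj x M_eye = (-6.667)(5.800) = -38.67.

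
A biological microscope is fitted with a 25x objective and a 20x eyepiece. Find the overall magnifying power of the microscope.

500

The overall magnification of a compound microscope is the product of the objective and eyepiece magnifications:
M = M_obj x M_eye = 25 x 20 = 500.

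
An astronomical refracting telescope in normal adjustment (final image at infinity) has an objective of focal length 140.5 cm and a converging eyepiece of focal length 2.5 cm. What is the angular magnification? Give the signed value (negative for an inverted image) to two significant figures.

-56

M = -f_obj/f_eye = -140.5/(2.5) = -56.200.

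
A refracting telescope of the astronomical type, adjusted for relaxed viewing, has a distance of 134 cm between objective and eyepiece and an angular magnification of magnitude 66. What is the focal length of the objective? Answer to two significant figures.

130 cm

In normal adjustment the tube length equals f_obj + f_eye and |M| = f_obj/f_eye.
So f_obj = 66 f_eye and 66 f_eye + f_eye = 134 cm, giving f_eye = 134/67 = 2.000 cm and f_obj = 132.000 cm.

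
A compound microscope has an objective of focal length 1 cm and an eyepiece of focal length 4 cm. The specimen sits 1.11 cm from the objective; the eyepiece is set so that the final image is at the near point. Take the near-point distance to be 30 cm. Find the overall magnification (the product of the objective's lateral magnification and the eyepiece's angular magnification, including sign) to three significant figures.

-77.3

Objective: 1/d_i = 1/f_obj - 1/d_o = 1/1 - 1/1.11 = 0.09910 cm^-1, so d_i = 10.091 cm.
m_obj = -d_i/d_o = -10.091/1.11 = -9.091.
Eyepiece angular magnification (image at near point): M_eye = 1 + D/f_e = 1 + 30/4 = 8.500.
Overall M = m_obj x M_eye = (-9.091)(8.500) = -77.27.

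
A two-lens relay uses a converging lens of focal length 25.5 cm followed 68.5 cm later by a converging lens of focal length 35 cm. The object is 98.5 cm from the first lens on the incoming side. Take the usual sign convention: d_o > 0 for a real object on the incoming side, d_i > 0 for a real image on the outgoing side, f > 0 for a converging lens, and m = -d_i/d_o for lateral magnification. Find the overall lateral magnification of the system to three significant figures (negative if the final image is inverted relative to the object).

First lens: d_i1 = 1/(1/25.5 - 1/98.5) = 34.408 cm.
m_1 = -(34.408)/98.5 = -0.3493.
That image sits 34.092 cm in front of the second lens, so d_o2 = 34.092 cm.
Second lens: d_i2 = 1/(1/35 - 1/(34.092)) = -1314.811 cm.
m_2 = -(-1314.811)/(34.092) = 38.5660.
Overall magnification: m = m_1 m_2 = -13.4717.

-13.5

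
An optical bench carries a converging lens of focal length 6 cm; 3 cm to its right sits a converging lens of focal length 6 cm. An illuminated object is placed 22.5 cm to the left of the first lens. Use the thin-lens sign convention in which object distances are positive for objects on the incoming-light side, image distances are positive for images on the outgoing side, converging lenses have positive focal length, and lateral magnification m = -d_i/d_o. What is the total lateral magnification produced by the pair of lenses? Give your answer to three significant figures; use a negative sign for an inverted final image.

First lens: d_i1 = 1/(1/6 - 1/22.5) = 8.182 cm.
m_1 = -(8.182)/22.5 = -0.3636.
This image would form 8.182 cm past lens 1, i.e. 5.182 cm beyond lens 2, so it is a virtual object for lens 2: d_o2 = 3 - 8.182 = -5.182 cm.
Second lens: d_i2 = 1/(1/6 - 1/(-5.182)) = 2.780 cm.
m_2 = -(2.780)/(-5.182) = 0.5366.
The system's lateral magnification is m_1 m_2 = (-0.3636)(0.5366) = -0.1951.

-0.195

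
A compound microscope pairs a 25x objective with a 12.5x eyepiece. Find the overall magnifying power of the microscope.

The overall magnification of a compound microscope is the product of the objective and eyepiece magnifications:
M = M_obj x M_eye = 25 x 12.5 = 312.5.

312.5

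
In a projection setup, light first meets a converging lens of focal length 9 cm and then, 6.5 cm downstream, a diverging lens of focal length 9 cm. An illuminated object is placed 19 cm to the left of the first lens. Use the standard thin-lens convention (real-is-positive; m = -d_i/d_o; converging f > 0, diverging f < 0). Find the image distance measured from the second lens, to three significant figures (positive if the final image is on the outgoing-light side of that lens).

Lens 1: 1/d_i1 = 1/f_1 - 1/d_o1 = 1/9 - 1/19 = 0.05848 cm^-1, so d_i1 = 17.100 cm.
Since 17.100 cm > 6.5 cm, the first image lies past the second lens and serves as a virtual object: d_o2 = L - d_i1 = -10.600 cm.
Lens 2: 1/d_i2 = 1/f_2 - 1/d_o2 = 1/(-9) - 1/(-10.600) = -0.01677 cm^-1, so d_i2 = -59.625 cm.

-59.6 cm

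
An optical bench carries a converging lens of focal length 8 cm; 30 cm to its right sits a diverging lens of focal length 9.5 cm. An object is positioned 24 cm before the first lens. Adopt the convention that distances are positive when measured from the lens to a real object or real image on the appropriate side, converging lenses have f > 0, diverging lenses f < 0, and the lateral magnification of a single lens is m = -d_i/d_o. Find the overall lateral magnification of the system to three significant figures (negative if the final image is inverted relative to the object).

-0.173

First lens: d_i1 = 1/(1/8 - 1/24) = 12.000 cm.
m_1 = -(12.000)/24 = -0.5000.
Object distance for lens 2: d_o2 = 30 - 12.000 = 18.000 cm.
Second lens: d_i2 = 1/(1/(-9.5) - 1/(18.000)) = -6.218 cm.
m_2 = -(-6.218)/(18.000) = 0.3455.
The system's lateral magnification is m_1 m_2 = (-0.5000)(0.3455) = -0.1727.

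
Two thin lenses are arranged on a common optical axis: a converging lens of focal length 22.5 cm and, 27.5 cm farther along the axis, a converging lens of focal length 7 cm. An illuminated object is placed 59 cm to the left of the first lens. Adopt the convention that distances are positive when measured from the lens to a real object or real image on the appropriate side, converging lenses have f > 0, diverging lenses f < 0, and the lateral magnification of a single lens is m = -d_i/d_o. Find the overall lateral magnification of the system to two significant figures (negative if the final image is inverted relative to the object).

First lens: d_i1 = 1/(1/22.5 - 1/59) = 36.370 cm.
m_1 = -(36.370)/59 = -0.6164.
Since 36.370 cm > 27.5 cm, the first image lies past the second lens and serves as a virtual object: d_o2 = L - d_i1 = -8.870 cm.
Second lens: d_i2 = 1/(1/7 - 1/(-8.870)) = 3.912 cm.
m_2 = -(3.912)/(-8.870) = 0.4411.
Overall magnification: m = m_1 m_2 = -0.2719.

-0.27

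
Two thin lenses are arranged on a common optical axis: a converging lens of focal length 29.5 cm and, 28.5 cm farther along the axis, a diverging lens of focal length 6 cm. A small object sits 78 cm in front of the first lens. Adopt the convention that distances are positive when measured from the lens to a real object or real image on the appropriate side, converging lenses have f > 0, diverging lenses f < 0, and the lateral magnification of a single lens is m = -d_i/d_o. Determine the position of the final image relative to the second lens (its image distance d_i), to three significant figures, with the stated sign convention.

Applying the thin-lens equation to the first lens, 1/29.5 = 1/78 + 1/d_i1, which gives d_i1 = 47.443 cm.
This image would form 47.443 cm past lens 1, i.e. 18.943 cm beyond lens 2, so it is a virtual object for lens 2: d_o2 = 28.5 - 47.443 = -18.943 cm.
Applying the thin-lens equation again with f_2 = -6 cm and d_o2 = -18.943 cm gives d_i2 = -8.781 cm.

-8.78 cm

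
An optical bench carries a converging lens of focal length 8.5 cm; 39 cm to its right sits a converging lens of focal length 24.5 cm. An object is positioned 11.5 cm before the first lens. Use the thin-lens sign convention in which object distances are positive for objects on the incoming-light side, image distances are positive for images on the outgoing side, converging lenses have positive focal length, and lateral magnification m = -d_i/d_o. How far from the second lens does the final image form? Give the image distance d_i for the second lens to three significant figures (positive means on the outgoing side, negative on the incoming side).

-8.69 cm

First lens: d_i1 = 1/(1/8.5 - 1/11.5) = 32.583 cm.
The intermediate image is 32.583 cm to the right of lens 1, so d_o2 = L - d_i1 = 39 - 32.583 = 6.417 cm.
Second lens: d_i2 = 1/(1/24.5 - 1/(6.417)) = -8.694 cm.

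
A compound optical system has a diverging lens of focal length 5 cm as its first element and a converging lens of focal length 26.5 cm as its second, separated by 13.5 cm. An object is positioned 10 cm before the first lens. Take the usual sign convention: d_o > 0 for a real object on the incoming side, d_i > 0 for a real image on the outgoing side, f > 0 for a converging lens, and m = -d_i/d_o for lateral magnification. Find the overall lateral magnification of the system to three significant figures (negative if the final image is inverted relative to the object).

First lens: d_i1 = 1/(1/(-5) - 1/10) = -3.333 cm.
m_1 = -(-3.333)/10 = 0.3333.
The intermediate image is virtual, 3.333 cm to the left of lens 1, so d_o2 = L - d_i1 = 13.5 - (-3.333) = 16.833 cm.
Second lens: d_i2 = 1/(1/26.5 - 1/(16.833)) = -46.147 cm.
m_2 = -(-46.147)/(16.833) = 2.7414.
Total m = m_1 x m_2 = (0.3333)(2.7414) = 0.9138.

0.914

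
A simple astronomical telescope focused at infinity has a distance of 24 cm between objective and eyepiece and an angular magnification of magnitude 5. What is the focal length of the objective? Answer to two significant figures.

In normal adjustment the tube length equals f_obj + f_eye and |M| = f_obj/f_eye.
So f_obj = 5 f_eye and 5 f_eye + f_eye = 24 cm, giving f_eye = 24/6 = 4.000 cm and f_obj = 20.000 cm.

20 cm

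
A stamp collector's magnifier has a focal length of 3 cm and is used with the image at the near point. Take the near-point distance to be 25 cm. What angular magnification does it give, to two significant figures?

9.3

M = 1 + D/f = 1 + 25/3 = 9.333.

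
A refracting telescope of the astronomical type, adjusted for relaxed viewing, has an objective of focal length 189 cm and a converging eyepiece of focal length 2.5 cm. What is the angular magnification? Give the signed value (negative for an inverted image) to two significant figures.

-76

M = -f_obj/f_eye = -189/(2.5) = -75.600.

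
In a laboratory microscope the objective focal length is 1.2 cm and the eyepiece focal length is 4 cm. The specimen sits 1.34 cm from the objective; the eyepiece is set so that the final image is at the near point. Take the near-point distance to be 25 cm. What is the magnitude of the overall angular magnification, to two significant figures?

62

Objective: 1/d_i = 1/f_obj - 1/d_o = 1/1.2 - 1/1.34 = 0.08706 cm^-1, so d_i = 11.486 cm.
m_obj = -d_i/d_o = -11.486/1.34 = -8.571.
Eyepiece angular magnification (image at near point): M_eye = 1 + D/f_e = 1 + 25/4 = 7.250.
Overall M = m_obj x M_eye = (-8.571)(7.250) = -62.14.
|M| = 62.14.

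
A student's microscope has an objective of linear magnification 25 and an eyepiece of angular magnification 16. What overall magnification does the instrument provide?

400

The overall magnification of a compound microscope is the product of the objective and eyepiece magnifications:
M = M_obj x M_eye = 25 x 16 = 400.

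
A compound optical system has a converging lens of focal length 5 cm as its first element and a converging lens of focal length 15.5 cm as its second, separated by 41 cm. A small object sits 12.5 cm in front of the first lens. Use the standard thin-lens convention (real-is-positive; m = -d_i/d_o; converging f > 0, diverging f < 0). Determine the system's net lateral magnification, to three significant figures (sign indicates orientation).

0.602

First lens: d_i1 = 1/(1/5 - 1/12.5) = 8.333 cm.
m_1 = -(8.333)/12.5 = -0.6667.
The intermediate image is 8.333 cm to the right of lens 1, so d_o2 = L - d_i1 = 41 - 8.333 = 32.667 cm.
Second lens: d_i2 = 1/(1/15.5 - 1/(32.667)) = 29.495 cm.
m_2 = -(29.495)/(32.667) = -0.9029.
The system's lateral magnification is m_1 m_2 = (-0.6667)(-0.9029) = 0.6019.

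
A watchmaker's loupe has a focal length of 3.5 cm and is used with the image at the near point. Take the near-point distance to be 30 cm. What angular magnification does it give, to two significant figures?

M = 1 + D/f = 1 + 30/3.5 = 9.571.

9.6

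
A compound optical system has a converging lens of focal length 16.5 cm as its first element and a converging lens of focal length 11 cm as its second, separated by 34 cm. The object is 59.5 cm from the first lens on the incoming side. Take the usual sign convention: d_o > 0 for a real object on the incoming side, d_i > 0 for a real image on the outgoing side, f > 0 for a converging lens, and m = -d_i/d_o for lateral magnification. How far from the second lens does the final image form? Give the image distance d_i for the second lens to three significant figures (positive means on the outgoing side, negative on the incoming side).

First lens: d_i1 = 1/(1/16.5 - 1/59.5) = 22.831 cm.
That image sits 11.169 cm in front of the second lens, so d_o2 = 11.169 cm.
Second lens: d_i2 = 1/(1/11 - 1/(11.169)) = 728.655 cm.

729 cm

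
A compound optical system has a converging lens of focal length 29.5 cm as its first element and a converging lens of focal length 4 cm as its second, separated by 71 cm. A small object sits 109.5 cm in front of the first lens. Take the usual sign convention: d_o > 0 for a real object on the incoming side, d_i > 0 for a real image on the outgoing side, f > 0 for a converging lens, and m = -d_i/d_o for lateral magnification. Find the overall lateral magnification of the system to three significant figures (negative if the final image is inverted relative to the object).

Lens 1: 1/d_i1 = 1/f_1 - 1/d_o1 = 1/29.5 - 1/109.5 = 0.02477 cm^-1, so d_i1 = 40.378 cm.
m_1 = -(40.378)/109.5 = -0.3687.
That image sits 30.622 cm in front of the second lens, so d_o2 = 30.622 cm.
Lens 2: 1/d_i2 = 1/f_2 - 1/d_o2 = 1/4 - 1/(30.622) = 0.21734 cm^-1, so d_i2 = 4.601 cm.
m_2 = -(4.601)/(30.622) = -0.1503.
Overall magnification: m = m_1 m_2 = 0.0554.

0.0554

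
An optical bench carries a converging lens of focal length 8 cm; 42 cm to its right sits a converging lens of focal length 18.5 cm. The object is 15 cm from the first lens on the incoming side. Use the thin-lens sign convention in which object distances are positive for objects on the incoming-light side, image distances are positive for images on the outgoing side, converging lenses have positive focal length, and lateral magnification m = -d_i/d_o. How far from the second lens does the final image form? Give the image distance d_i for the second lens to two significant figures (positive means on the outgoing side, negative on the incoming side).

Lens 1: 1/d_i1 = 1/f_1 - 1/d_o1 = 1/8 - 1/15 = 0.05833 cm^-1, so d_i1 = 17.143 cm.
That image sits 24.857 cm in front of the second lens, so d_o2 = 24.857 cm.
Lens 2: 1/d_i2 = 1/f_2 - 1/d_o2 = 1/18.5 - 1/(24.857) = 0.01382 cm^-1, so d_i2 = 72.337 cm.

72 cm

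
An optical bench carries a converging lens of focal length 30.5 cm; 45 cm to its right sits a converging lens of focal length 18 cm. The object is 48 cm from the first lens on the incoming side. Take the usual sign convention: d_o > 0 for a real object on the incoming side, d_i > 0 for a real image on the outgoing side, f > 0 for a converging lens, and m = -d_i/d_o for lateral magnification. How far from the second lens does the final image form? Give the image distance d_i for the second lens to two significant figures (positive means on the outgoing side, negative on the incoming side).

Applying the thin-lens equation to the first lens, 1/30.5 = 1/48 + 1/d_i1, which gives d_i1 = 83.657 cm.
Since 83.657 cm > 45 cm, the first image lies past the second lens and serves as a virtual object: d_o2 = L - d_i1 = -38.657 cm.
Applying the thin-lens equation again with f_2 = 18 cm and d_o2 = -38.657 cm gives d_i2 = 12.281 cm.

12 cm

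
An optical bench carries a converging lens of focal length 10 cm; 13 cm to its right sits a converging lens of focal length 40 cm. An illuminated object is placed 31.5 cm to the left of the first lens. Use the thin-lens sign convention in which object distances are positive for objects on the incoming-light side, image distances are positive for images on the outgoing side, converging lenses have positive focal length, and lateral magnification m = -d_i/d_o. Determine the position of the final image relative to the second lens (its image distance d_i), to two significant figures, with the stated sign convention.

1.6 cm

Applying the thin-lens equation to the first lens, 1/10 = 1/31.5 + 1/d_i1, which gives d_i1 = 14.651 cm.
This image would form 14.651 cm past lens 1, i.e. 1.651 cm beyond lens 2, so it is a virtual object for lens 2: d_o2 = 13 - 14.651 = -1.651 cm.
Applying the thin-lens equation again with f_2 = 40 cm and d_o2 = -1.651 cm gives d_i2 = 1.586 cm.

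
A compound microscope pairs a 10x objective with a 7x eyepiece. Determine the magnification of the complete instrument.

70

The overall magnification of a compound microscope is the product of the objective and eyepiece magnifications:
M = M_obj x M_eye = 10 x 7 = 70.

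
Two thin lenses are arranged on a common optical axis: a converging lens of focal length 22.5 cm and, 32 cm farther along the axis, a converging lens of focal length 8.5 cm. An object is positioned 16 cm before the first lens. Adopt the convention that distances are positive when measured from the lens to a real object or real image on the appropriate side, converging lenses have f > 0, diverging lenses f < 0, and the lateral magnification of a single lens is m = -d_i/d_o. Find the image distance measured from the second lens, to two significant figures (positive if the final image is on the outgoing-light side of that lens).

9.4 cm

First lens: d_i1 = 1/(1/22.5 - 1/16) = -55.385 cm.
With d_i1 < 0 the first image is virtual and lies on the object side; the object distance for lens 2 is d_o2 = 32 - (-55.385) = 87.385 cm.
Second lens: d_i2 = 1/(1/8.5 - 1/(87.385)) = 9.416 cm.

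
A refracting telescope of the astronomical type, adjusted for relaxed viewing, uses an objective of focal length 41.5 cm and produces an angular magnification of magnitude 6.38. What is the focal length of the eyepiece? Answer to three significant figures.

6.50 cm

|M| = f_obj/f_eye, so f_eye = f_obj/|M| = 41.5/6.38 = 6.505 cm.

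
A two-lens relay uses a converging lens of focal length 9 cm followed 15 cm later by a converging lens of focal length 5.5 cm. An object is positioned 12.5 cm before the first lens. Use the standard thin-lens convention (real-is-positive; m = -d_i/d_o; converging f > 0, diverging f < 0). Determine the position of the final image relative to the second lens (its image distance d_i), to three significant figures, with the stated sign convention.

Applying the thin-lens equation to the first lens, 1/9 = 1/12.5 + 1/d_i1, which gives d_i1 = 32.143 cm.
This image would form 32.143 cm past lens 1, i.e. 17.143 cm beyond lens 2, so it is a virtual object for lens 2: d_o2 = 15 - 32.143 = -17.143 cm.
Applying the thin-lens equation again with f_2 = 5.5 cm and d_o2 = -17.143 cm gives d_i2 = 4.164 cm.

4.16 cm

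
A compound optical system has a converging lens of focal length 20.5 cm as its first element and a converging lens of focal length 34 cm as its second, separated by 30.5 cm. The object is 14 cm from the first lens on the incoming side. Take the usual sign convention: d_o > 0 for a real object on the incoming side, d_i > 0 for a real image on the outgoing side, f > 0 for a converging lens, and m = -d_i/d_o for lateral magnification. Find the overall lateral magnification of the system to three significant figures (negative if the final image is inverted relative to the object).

-2.64

Lens 1: 1/d_i1 = 1/f_1 - 1/d_o1 = 1/20.5 - 1/14 = -0.02265 cm^-1, so d_i1 = -44.154 cm.
m_1 = -(-44.154)/14 = 3.1538.
The intermediate image is virtual, 44.154 cm to the left of lens 1, so d_o2 = L - d_i1 = 30.5 - (-44.154) = 74.654 cm.
Lens 2: 1/d_i2 = 1/f_2 - 1/d_o2 = 1/34 - 1/(74.654) = 0.01602 cm^-1, so d_i2 = 62.435 cm.
m_2 = -(62.435)/(74.654) = -0.8363.
The system's lateral magnification is m_1 m_2 = (3.1538)(-0.8363) = -2.6377.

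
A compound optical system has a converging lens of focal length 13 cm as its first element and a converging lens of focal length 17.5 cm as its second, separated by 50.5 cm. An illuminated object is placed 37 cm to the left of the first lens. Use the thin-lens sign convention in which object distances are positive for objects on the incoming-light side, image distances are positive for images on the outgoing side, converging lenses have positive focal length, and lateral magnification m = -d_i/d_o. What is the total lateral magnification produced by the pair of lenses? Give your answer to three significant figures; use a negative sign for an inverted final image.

0.732

Lens 1: 1/d_i1 = 1/f_1 - 1/d_o1 = 1/13 - 1/37 = 0.04990 cm^-1, so d_i1 = 20.042 cm.
m_1 = -(20.042)/37 = -0.5417.
Object distance for lens 2: d_o2 = 50.5 - 20.042 = 30.458 cm.
Lens 2: 1/d_i2 = 1/f_2 - 1/d_o2 = 1/17.5 - 1/(30.458) = 0.02431 cm^-1, so d_i2 = 41.133 cm.
m_2 = -(41.133)/(30.458) = -1.3505.
Total m = m_1 x m_2 = (-0.5417)(-1.3505) = 0.7315.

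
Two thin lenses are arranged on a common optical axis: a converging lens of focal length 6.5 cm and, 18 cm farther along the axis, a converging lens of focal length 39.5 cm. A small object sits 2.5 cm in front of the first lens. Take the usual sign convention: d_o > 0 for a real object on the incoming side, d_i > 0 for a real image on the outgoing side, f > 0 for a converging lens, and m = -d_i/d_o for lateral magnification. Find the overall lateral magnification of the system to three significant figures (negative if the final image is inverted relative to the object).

Applying the thin-lens equation to the first lens, 1/6.5 = 1/2.5 + 1/d_i1, which gives d_i1 = -4.062 cm.
Its lateral magnification is m_1 = -d_i1/d_o1 = -(-4.062)/2.5 = 1.6250.
The intermediate image is virtual, 4.062 cm to the left of lens 1, so d_o2 = L - d_i1 = 18 - (-4.062) = 22.062 cm.
Applying the thin-lens equation again with f_2 = 39.5 cm and d_o2 = 22.062 cm gives d_i2 = -49.977 cm.
m_2 = -(-49.977)/(22.062) = 2.2652.
Overall magnification: m = m_1 m_2 = 3.6810.

3.68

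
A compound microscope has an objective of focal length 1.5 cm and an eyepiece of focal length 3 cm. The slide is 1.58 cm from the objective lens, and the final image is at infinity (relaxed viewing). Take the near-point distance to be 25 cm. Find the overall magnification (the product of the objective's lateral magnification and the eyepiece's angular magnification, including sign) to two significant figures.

Objective: 1/d_i = 1/f_obj - 1/d_o = 1/1.5 - 1/1.58 = 0.03376 cm^-1, so d_i = 29.625 cm.
m_obj = -d_i/d_o = -29.625/1.58 = -18.750.
Eyepiece angular magnification (image at infinity): M_eye = D/f_e = 25/3 = 8.333.
Overall M = m_obj x M_eye = (-18.750)(8.333) = -156.25.

-160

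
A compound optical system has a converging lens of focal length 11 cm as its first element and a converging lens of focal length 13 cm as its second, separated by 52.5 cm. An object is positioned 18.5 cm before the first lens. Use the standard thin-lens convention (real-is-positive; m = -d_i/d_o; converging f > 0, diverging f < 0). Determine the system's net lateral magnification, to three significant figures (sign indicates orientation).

First lens: d_i1 = 1/(1/11 - 1/18.5) = 27.133 cm.
m_1 = -(27.133)/18.5 = -1.4667.
The intermediate image is 27.133 cm to the right of lens 1, so d_o2 = L - d_i1 = 52.5 - 27.133 = 25.367 cm.
Second lens: d_i2 = 1/(1/13 - 1/(25.367)) = 26.666 cm.
m_2 = -(26.666)/(25.367) = -1.0512.
Total m = m_1 x m_2 = (-1.4667)(-1.0512) = 1.5418.

1.54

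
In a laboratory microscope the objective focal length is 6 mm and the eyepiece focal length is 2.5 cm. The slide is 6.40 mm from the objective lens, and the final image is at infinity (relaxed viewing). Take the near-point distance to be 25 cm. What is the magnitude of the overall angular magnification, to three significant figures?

Convert to cm: f_obj = 6 mm = 0.6 cm; d_o = 6.40 mm = 0.64 cm.
Objective: 1/d_i = 1/f_obj - 1/d_o = 1/0.6 - 1/0.64 = 0.10417 cm^-1, so d_i = 9.600 cm.
m_obj = -d_i/d_o = -9.600/0.64 = -15.000.
Eyepiece angular magnification (image at infinity): M_eye = D/f_e = 25/2.5 = 10.000.
Overall M = m_obj x M_eye = (-15.000)(10.000) = -150.00.
|M| = 150.00.

150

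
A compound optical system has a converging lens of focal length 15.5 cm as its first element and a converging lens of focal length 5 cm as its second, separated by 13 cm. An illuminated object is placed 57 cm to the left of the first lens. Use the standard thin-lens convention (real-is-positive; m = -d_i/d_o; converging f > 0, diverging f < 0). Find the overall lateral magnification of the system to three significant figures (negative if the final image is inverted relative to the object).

-0.141

First lens: d_i1 = 1/(1/15.5 - 1/57) = 21.289 cm.
m_1 = -(21.289)/57 = -0.3735.
This image would form 21.289 cm past lens 1, i.e. 8.289 cm beyond lens 2, so it is a virtual object for lens 2: d_o2 = 13 - 21.289 = -8.289 cm.
Second lens: d_i2 = 1/(1/5 - 1/(-8.289)) = 3.119 cm.
m_2 = -(3.119)/(-8.289) = 0.3762.
Total m = m_1 x m_2 = (-0.3735)(0.3762) = -0.1405.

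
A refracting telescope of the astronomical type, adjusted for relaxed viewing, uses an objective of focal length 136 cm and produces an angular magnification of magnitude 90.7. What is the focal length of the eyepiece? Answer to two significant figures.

|M| = f_obj/f_eye, so f_eye = f_obj/|M| = 136/90.7 = 1.499 cm.

1.5 cm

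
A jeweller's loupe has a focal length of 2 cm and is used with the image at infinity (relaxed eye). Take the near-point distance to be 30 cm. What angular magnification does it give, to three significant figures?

M = D/f = 30/2 = 15.000.

15.0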